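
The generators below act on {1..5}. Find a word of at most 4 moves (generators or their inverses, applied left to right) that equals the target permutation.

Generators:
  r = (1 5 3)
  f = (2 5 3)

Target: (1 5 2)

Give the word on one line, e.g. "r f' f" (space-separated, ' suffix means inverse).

r f r r

  after r: (1 5 3)
  after f: (1 3)(2 5)
  after r: (2 3 5)
  after r: (1 5 2)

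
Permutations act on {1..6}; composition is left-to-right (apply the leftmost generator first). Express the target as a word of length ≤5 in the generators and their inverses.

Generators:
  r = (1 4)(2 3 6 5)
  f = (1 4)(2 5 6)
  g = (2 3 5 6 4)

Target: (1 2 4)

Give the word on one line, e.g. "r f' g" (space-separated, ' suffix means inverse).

  after g': (2 4 6 5 3)
  after f: (1 4 2)(3 5)
  after g': (1 6 5 2)
  after f: (1 2 4)

g' f g' f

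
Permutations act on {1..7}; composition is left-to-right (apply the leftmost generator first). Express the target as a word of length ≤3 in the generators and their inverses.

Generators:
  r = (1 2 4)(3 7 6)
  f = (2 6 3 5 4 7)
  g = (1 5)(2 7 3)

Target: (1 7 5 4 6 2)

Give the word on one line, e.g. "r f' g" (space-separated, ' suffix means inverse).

  after r: (1 2 4)(3 7 6)
  after r: (1 4 2)(3 6 7)
  after f: (1 7 5 4 6 2)

r r f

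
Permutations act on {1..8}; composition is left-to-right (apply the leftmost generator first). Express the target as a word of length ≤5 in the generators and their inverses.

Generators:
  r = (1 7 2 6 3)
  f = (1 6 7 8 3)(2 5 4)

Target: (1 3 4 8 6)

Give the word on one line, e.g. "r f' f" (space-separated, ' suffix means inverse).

  after f: (1 6 7 8 3)(2 5 4)
  after r': (1 2 5 4 7 8 6)
  after r': (1 7 8 2 5 4)(3 6)
  after r': (2 5 4 3)(7 8)
  after f': (1 3 4 8 6)

f r' r' r' f'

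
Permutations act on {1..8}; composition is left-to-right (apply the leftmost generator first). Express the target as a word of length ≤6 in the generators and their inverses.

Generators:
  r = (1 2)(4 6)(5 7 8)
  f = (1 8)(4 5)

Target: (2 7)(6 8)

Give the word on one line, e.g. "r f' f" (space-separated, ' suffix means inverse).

r f' r' f f

  after r: (1 2)(4 6)(5 7 8)
  after f': (1 2 8 4 6 5 7)
  after r': (2 7)(6 8)
  after f: (1 8 6)(2 7)(4 5)
  after f: (2 7)(6 8)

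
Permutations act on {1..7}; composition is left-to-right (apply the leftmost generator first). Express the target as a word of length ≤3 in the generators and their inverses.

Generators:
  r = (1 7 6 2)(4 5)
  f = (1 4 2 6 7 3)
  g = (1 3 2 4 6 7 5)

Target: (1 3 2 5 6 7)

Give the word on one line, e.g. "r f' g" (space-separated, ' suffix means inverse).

r f r'

  after r: (1 7 6 2)(4 5)
  after f: (1 3)(2 4 5)
  after r': (1 3 2 5 6 7)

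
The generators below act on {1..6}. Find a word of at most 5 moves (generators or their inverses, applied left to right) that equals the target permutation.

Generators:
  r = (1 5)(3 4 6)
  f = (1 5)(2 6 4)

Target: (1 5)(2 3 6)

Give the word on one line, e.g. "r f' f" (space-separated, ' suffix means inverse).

  after r': (1 5)(3 6 4)
  after f: (2 6)(3 4)
  after r: (1 5)(2 3 6)

r' f r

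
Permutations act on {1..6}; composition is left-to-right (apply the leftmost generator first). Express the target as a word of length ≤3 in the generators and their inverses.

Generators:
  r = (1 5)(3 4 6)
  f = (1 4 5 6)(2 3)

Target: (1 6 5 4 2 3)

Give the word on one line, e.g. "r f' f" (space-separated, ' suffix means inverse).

  after r': (1 5)(3 6 4)
  after f: (1 6 5 4 2 3)

r' f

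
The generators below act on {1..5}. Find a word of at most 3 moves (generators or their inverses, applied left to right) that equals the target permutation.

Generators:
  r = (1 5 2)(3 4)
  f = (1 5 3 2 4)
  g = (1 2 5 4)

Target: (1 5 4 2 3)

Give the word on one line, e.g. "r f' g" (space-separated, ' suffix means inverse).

g f g'

  after g: (1 2 5 4)
  after f: (1 4 5)(2 3)
  after g': (1 5 4 2 3)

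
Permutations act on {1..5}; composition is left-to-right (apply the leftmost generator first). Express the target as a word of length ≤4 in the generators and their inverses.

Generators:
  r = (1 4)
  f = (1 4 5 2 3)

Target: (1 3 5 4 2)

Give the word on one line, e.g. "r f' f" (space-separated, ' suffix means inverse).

  after r: (1 4)
  after f': (2 5 4 3)
  after f': (1 3 5)(2 4)
  after r: (1 3 5 4 2)

r f' f' r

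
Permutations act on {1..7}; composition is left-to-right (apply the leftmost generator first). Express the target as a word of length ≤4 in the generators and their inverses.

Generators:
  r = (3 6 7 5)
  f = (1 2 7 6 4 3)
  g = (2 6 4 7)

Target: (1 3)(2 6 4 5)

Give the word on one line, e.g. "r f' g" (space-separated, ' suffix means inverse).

f g r' g

  after f: (1 2 7 6 4 3)
  after g: (1 6 7 4 3)
  after r': (1 3)(4 5 7)
  after g: (1 3)(2 6 4 5)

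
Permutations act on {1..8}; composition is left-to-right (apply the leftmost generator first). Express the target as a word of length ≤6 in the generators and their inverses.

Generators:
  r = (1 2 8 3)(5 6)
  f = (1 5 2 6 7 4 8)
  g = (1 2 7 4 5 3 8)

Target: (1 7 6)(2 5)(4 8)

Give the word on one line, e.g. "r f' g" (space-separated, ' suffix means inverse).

f' g' r r g

  after f': (1 8 4 7 6 2 5)
  after g': (1 3 5 8 7 6)(2 4)
  after r: (2 4 8 7 5 3 6)
  after r: (1 2 4 3 5)(6 8 7)
  after g: (1 7 6)(2 5)(4 8)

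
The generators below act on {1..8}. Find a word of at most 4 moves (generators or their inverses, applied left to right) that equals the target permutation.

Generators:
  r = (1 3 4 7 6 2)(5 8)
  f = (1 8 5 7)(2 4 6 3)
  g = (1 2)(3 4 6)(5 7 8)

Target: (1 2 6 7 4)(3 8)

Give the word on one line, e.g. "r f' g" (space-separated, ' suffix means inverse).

  after r': (1 2 6 7 4 3)(5 8)
  after g: (2 3)(6 8 7)
  after r: (1 3)(2 4 7)(5 8 6)
  after f: (1 2 6 7 4)(3 8)

r' g r f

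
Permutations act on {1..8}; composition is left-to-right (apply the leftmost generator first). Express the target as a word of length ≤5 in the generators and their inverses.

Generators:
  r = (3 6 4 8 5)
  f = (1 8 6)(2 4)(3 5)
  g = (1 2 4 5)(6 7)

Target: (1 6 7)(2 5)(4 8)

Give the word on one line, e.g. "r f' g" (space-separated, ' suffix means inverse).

g' f r

  after g': (1 5 4 2)(6 7)
  after f: (1 3 5 2 8 6 7)
  after r: (1 6 7)(2 5)(4 8)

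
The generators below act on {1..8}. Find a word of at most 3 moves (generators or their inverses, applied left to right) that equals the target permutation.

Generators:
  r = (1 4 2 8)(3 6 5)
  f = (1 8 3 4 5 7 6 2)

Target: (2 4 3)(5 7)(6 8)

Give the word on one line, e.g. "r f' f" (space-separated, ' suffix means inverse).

  after f: (1 8 3 4 5 7 6 2)
  after r: (2 4 3)(5 7)(6 8)

f r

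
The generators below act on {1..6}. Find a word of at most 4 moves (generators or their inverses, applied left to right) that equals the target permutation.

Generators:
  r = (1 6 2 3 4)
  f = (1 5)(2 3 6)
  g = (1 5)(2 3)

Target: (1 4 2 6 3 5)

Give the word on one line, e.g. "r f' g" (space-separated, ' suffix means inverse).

f' f' r' f'

  after f': (1 5)(2 6 3)
  after f': (2 3 6)
  after r': (1 4 3)
  after f': (1 4 2 6 3 5)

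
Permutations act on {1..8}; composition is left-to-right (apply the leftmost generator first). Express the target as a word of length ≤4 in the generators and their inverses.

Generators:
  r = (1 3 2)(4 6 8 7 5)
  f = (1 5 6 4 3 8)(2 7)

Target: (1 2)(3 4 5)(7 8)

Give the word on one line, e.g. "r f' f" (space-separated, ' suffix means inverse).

f r' f

  after f: (1 5 6 4 3 8)(2 7)
  after r': (1 7 3 6 5 4)(2 8)
  after f: (1 2)(3 4 5)(7 8)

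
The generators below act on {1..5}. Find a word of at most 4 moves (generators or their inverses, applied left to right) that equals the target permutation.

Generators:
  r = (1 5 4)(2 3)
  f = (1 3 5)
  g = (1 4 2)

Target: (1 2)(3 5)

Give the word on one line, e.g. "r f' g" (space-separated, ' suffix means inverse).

g' r' g' r'

  after g': (1 2 4)
  after r': (1 3 2 5)
  after g': (1 3 4)(2 5)
  after r': (1 2)(3 5)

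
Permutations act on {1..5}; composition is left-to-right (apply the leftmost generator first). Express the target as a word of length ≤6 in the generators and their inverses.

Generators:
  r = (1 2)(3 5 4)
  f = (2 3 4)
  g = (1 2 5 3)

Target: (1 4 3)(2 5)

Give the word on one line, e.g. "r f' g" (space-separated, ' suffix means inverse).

g' r' f f r'

  after g': (1 3 5 2)
  after r': (1 4 5)
  after f: (1 2 3 4 5)
  after f: (1 3 2 4 5)
  after r': (1 4 3)(2 5)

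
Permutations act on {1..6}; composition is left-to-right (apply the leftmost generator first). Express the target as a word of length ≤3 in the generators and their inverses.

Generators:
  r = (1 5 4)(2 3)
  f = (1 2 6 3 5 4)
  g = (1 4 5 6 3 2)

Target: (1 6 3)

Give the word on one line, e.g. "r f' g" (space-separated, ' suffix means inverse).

  after r: (1 5 4)(2 3)
  after g: (1 6 3)

r g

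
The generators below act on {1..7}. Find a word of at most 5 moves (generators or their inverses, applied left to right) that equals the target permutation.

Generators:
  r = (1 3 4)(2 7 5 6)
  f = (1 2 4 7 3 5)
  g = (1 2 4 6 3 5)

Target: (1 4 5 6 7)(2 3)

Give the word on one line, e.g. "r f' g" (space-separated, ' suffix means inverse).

f' f' g' f g'

  after f': (1 5 3 7 4 2)
  after f': (1 3 4)(2 5 7)
  after g': (1 6 4 5 7)(2 3)
  after f: (1 6 7 2 5 3 4)
  after g': (1 4 5 6 7)(2 3)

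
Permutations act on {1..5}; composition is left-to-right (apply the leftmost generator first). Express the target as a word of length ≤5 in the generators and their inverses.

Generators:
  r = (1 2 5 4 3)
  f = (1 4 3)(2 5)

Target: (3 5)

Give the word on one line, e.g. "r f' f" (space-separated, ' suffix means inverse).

  after r': (1 3 4 5 2)
  after r': (1 4 2 3 5)
  after f: (1 3 2)(4 5)
  after r: (3 5)

r' r' f r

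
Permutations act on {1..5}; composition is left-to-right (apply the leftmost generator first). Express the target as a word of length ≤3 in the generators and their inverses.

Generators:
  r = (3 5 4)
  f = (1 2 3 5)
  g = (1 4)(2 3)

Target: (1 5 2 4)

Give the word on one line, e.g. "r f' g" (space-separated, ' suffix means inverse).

  after f': (1 5 3 2)
  after g: (1 5 2 4)

f' g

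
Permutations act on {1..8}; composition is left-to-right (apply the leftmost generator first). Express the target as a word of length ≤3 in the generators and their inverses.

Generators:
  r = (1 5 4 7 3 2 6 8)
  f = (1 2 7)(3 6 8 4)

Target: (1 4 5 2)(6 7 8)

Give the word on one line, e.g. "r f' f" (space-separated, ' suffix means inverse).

  after r: (1 5 4 7 3 2 6 8)
  after f: (1 5 3 7 6 4)(2 8)
  after r: (1 4 5 2)(6 7 8)

r f r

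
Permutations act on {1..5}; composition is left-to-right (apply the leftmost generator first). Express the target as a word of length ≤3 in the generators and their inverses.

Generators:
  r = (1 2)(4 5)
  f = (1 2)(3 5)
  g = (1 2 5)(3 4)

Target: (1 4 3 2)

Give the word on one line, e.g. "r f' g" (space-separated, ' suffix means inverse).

f' g r'

  after f': (1 2)(3 5)
  after g: (1 5 4 3)
  after r': (1 4 3 2)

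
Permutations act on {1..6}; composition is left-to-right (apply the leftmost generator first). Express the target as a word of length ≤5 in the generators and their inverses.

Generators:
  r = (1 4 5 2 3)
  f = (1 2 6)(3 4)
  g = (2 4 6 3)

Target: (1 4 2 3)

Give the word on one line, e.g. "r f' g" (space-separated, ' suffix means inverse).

f g f g' g'

  after f: (1 2 6)(3 4)
  after g: (1 4 2 3 6)
  after f: (1 3)(2 4 6)
  after g': (1 6 3)
  after g': (1 4 2 3)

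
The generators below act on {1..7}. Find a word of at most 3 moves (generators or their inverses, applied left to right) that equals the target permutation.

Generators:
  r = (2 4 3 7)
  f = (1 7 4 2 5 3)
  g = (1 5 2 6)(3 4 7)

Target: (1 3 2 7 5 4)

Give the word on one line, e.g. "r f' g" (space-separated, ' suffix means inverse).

  after r: (2 4 3 7)
  after f: (1 7 5 3 4)
  after r': (1 3 2 7 5 4)

r f r'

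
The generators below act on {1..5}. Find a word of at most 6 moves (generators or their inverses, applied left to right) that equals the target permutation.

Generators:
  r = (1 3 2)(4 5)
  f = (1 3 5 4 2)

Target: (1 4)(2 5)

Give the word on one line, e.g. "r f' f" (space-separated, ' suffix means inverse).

  after r': (1 2 3)(4 5)
  after f': (1 4 3 2)
  after r: (1 5 4 2 3)
  after f: (1 4)(2 5)

r' f' r f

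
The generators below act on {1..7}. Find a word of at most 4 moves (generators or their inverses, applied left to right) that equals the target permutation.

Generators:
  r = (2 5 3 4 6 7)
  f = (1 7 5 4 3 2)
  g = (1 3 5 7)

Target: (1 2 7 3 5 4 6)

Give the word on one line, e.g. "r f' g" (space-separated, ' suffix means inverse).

r f'

  after r: (2 5 3 4 6 7)
  after f': (1 2 7 3 5 4 6)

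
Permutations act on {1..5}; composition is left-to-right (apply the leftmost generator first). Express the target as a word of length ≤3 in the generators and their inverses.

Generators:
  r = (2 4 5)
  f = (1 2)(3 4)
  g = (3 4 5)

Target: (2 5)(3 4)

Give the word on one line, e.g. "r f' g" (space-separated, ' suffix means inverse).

g' r'

  after g': (3 5 4)
  after r': (2 5)(3 4)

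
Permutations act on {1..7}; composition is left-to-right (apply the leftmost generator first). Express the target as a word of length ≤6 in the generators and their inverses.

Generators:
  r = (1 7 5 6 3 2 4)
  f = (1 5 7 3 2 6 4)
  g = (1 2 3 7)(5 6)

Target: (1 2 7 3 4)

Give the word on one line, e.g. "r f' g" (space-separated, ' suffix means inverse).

f' f' r f

  after f': (1 4 6 2 3 7 5)
  after f': (1 6 3 5 4 2 7)
  after r: (1 3 6 2 5)
  after f: (1 2 7 3 4)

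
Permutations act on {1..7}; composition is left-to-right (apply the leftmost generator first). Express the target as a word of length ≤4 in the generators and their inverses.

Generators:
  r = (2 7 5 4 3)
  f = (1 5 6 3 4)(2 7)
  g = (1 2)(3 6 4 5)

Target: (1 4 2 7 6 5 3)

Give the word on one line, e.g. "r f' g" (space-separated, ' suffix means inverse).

  after r: (2 7 5 4 3)
  after f: (1 5)(3 7 6)
  after f: (1 6 4)(2 7 3)
  after g: (1 4 2 7 6 5 3)

r f f g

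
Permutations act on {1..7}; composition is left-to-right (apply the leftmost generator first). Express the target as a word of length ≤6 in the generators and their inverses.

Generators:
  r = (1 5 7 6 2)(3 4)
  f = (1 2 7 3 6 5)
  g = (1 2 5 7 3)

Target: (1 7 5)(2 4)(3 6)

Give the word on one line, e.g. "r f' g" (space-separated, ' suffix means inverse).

f' g' r' f' f'

  after f': (1 5 6 3 7 2)
  after g': (1 2 3 5 6 7)
  after r': (1 6 5 7 2 4 3)
  after f': (1 3 5 2 4 7)
  after f': (1 7 5)(2 4)(3 6)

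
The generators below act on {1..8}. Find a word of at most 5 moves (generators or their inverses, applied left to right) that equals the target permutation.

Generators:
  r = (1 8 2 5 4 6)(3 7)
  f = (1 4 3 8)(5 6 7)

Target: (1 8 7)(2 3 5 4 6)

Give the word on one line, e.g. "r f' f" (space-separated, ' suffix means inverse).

  after f': (1 8 3 4)(5 7 6)
  after r': (2 8 7 4 6)(3 5)
  after f: (1 4 7 3 6 2)(5 8)
  after f: (1 3 7 8 6 2 4 5)
  after f: (1 8 7)(2 3 5 4 6)

f' r' f f f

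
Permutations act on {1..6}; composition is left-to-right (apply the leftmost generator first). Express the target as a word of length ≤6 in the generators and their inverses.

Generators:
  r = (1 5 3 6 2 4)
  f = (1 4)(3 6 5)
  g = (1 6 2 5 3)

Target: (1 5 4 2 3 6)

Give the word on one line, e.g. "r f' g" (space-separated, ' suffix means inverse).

  after g: (1 6 2 5 3)
  after g: (1 2 3 6 5)
  after r': (1 6)(2 5 4)
  after f': (1 3 5)(2 6 4)
  after f': (1 5 4 2 3 6)

g g r' f' f'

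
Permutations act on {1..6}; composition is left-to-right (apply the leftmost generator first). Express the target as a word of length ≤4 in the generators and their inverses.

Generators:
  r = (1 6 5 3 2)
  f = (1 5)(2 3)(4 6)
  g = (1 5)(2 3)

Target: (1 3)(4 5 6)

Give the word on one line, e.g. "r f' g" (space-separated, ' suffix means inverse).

  after f: (1 5)(2 3)(4 6)
  after r: (1 3)(4 5 6)

f r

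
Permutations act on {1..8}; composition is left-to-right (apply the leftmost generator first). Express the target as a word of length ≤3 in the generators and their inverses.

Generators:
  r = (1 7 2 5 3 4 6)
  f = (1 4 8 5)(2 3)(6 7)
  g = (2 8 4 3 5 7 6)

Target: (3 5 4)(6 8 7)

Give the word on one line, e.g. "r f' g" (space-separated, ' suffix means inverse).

r' g' r'

  after r': (1 6 4 3 5 2 7)
  after g': (1 7)(2 5 6 8)
  after r': (3 5 4)(6 8 7)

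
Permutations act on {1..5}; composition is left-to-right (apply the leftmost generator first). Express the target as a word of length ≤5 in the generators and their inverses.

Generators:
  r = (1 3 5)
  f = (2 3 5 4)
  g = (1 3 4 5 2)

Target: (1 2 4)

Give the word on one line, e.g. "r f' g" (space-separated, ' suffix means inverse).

  after r: (1 3 5)
  after g: (1 4 5 3 2)
  after g: (1 5 4 2 3)
  after g: (1 2 4)

r g g g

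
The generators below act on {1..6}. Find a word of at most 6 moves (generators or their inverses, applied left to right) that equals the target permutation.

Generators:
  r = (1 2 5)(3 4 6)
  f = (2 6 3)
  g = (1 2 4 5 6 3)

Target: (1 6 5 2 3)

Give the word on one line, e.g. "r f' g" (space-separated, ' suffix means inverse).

  after g: (1 2 4 5 6 3)
  after g: (1 4 6)(2 5 3)
  after r': (1 3)(5 6)
  after f': (1 6 5 2 3)

g g r' f'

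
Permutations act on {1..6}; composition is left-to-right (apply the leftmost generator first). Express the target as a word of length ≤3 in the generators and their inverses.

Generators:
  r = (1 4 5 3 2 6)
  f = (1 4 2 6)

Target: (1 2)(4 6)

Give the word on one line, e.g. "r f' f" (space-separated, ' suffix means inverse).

f f

  after f: (1 4 2 6)
  after f: (1 2)(4 6)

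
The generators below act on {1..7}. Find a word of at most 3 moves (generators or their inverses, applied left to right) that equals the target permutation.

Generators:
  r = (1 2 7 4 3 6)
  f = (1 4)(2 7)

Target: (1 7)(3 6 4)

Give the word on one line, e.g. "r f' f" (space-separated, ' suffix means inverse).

r f

  after r: (1 2 7 4 3 6)
  after f: (1 7)(3 6 4)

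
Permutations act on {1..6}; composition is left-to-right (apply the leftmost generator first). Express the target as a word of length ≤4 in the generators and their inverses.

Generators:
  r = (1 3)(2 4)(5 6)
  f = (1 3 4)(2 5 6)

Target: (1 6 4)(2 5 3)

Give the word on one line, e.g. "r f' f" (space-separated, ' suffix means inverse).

  after f': (1 4 3)(2 6 5)
  after r': (1 2 5 4)
  after f: (1 5)(2 6)(3 4)
  after r: (1 6 4)(2 5 3)

f' r' f r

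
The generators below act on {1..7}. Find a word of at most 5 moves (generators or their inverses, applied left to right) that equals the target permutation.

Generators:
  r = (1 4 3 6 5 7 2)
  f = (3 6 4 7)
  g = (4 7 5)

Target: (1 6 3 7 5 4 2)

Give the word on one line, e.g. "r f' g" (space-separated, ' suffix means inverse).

r' g' r' f f

  after r': (1 2 7 5 6 3 4)
  after g': (1 2 4)(3 5 6)
  after r': (1 7 5 3 6 4 2)
  after f: (1 3 4 2)(5 6 7)
  after f: (1 6 3 7 5 4 2)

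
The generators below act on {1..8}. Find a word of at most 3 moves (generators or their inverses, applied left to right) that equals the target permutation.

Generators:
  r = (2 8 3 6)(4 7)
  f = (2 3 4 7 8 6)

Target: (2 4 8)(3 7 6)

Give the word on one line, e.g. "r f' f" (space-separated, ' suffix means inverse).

  after f: (2 3 4 7 8 6)
  after f: (2 4 8)(3 7 6)

f f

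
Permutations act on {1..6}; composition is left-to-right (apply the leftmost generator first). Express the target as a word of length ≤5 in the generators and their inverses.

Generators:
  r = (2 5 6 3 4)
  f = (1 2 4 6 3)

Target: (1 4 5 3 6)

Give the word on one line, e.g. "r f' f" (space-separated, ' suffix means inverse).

  after r': (2 4 3 6 5)
  after f': (1 3 4 6 5)
  after r': (1 6 2 4 5)
  after f': (1 4 5 3 6)

r' f' r' f'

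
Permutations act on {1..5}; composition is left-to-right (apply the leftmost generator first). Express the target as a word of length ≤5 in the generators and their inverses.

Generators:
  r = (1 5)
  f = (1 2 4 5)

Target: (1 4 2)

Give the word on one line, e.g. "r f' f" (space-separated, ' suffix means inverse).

  after r': (1 5)
  after f': (1 4 2)
  after r': (1 4 2 5)
  after r': (1 4 2)

r' f' r' r'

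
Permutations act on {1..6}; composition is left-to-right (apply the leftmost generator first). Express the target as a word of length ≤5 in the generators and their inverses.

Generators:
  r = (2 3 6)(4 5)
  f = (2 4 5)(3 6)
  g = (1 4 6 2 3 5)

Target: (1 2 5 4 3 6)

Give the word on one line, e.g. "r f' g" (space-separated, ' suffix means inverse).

  after f': (2 5 4)(3 6)
  after g': (1 5)(2 3 4 6)
  after f: (1 2 6 4 3 5)
  after r': (1 6 5)(2 3 4)
  after g: (1 2 5 4 3 6)

f' g' f r' g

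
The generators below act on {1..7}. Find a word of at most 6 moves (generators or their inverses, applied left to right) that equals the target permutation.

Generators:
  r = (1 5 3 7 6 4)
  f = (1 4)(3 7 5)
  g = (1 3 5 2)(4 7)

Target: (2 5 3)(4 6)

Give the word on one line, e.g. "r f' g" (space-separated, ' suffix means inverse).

  after g: (1 3 5 2)(4 7)
  after g: (1 5)(2 3)
  after r: (1 3 2 7 6 4)
  after f': (1 5 7 6)(2 3)
  after r': (2 5 3)(4 6)

g g r f' r'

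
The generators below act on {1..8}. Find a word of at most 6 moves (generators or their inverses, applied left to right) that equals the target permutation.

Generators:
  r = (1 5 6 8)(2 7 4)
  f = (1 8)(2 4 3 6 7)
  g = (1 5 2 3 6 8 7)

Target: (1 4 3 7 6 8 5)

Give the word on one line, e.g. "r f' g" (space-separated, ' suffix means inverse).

  after f': (1 8)(2 7 6 3 4)
  after r': (1 6 3 7 5)
  after f: (1 7 5 8)(2 4 3)
  after r: (1 4 3 7 6 8 5)

f' r' f r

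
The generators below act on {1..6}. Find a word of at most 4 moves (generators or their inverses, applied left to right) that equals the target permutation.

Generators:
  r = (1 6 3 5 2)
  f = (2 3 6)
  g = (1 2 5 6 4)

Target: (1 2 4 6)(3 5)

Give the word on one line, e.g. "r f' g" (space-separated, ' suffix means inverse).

g' g' r f'

  after g': (1 4 6 5 2)
  after g': (1 6 2 4 5)
  after r: (1 3 5 6)(2 4)
  after f': (1 2 4 6)(3 5)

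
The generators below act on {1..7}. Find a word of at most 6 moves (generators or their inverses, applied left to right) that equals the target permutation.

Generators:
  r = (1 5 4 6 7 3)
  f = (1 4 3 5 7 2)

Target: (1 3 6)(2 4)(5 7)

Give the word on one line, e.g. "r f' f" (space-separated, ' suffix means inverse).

f r' f r

  after f: (1 4 3 5 7 2)
  after r': (1 5 6 4 7 2 3)
  after f: (1 7)(2 5 6 3 4)
  after r: (1 3 6)(2 4)(5 7)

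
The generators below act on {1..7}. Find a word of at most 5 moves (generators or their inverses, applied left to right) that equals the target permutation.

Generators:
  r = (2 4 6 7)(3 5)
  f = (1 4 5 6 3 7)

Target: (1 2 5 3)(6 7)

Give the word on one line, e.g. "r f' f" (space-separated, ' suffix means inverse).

  after f': (1 7 3 6 5 4)
  after r: (1 2 4)(3 7 5 6)
  after f: (1 2 5 3)(6 7)

f' r f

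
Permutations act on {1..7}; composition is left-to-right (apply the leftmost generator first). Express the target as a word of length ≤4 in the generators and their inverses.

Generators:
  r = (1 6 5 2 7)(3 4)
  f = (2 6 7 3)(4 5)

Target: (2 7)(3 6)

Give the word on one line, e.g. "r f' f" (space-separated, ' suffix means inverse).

  after f: (2 6 7 3)(4 5)
  after f: (2 7)(3 6)

f f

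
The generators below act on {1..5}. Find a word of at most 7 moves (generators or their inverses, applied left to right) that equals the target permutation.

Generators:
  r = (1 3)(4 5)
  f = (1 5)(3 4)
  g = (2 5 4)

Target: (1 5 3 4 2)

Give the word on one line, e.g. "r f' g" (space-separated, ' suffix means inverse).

r g g f r

  after r: (1 3)(4 5)
  after g: (1 3)(2 5)
  after g: (1 3)(2 4)
  after f: (1 4 2 3 5)
  after r: (1 5 3 4 2)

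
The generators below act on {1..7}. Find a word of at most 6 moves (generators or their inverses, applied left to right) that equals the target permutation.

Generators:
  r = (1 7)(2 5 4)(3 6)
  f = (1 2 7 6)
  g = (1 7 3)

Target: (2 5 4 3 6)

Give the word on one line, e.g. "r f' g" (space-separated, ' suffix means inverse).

  after r: (1 7)(2 5 4)(3 6)
  after f': (1 2 5 4)(3 7 6)
  after g': (1 2 5 4 3)(6 7)
  after f': (2 5 4 3 6)

r f' g' f'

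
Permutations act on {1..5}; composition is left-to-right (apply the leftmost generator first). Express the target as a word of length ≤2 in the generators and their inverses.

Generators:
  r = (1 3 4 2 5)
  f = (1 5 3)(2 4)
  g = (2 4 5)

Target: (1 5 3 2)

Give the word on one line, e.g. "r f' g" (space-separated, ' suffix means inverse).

r f'

  after r: (1 3 4 2 5)
  after f': (1 5 3 2)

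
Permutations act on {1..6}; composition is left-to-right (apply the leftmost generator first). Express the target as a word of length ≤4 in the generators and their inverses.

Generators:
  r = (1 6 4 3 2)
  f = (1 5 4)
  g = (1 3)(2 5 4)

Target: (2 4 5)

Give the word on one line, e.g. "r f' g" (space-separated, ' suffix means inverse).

g g

  after g: (1 3)(2 5 4)
  after g: (2 4 5)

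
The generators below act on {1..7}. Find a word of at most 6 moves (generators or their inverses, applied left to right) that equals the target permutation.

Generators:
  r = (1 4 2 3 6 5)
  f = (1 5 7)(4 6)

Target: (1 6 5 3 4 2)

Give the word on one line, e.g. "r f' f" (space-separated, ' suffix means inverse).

f f f r' r'

  after f: (1 5 7)(4 6)
  after f: (1 7 5)
  after f: (4 6)
  after r': (1 5 6)(2 4 3)
  after r': (1 6 5 3 4 2)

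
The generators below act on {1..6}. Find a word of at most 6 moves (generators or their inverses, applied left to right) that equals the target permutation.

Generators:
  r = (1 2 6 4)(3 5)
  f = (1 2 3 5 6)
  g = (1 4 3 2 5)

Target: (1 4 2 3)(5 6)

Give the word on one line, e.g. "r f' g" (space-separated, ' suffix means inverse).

r' g f' f' g

  after r': (1 4 6 2)(3 5)
  after g: (1 3)(2 4 6 5)
  after f': (1 2 4 5)(3 6)
  after f': (2 4 3 5 6)
  after g: (1 4 2 3)(5 6)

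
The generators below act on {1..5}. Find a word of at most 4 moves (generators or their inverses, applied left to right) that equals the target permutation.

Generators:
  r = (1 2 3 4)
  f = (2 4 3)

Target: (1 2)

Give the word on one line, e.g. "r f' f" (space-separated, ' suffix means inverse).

  after r': (1 4 3 2)
  after f: (1 3 4 2)
  after f: (1 2)

r' f f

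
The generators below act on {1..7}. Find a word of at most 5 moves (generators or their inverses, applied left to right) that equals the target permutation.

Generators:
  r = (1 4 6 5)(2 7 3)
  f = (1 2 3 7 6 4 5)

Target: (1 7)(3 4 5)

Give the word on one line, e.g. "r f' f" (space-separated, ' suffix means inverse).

f f r'

  after f: (1 2 3 7 6 4 5)
  after f: (1 3 6 5 2 7 4)
  after r': (1 7)(3 4 5)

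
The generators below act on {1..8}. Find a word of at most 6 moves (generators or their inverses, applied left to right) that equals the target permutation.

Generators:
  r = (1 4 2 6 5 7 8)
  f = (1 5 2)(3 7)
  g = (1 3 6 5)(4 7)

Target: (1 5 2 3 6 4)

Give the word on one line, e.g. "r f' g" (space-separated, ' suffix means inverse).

  after f: (1 5 2)(3 7)
  after f: (1 2 5)
  after g': (1 2 6 3)(4 7)
  after f: (2 6 7 4 3 5)
  after g': (1 5 2 3 6 4)

f f g' f g'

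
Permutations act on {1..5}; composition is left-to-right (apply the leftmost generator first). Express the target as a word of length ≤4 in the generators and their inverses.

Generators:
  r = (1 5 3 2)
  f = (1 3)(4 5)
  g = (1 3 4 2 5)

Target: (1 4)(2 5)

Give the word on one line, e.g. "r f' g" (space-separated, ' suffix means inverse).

g' f f f

  after g': (1 5 2 4 3)
  after f: (1 4)(2 5)
  after f: (1 5 2 4 3)
  after f: (1 4)(2 5)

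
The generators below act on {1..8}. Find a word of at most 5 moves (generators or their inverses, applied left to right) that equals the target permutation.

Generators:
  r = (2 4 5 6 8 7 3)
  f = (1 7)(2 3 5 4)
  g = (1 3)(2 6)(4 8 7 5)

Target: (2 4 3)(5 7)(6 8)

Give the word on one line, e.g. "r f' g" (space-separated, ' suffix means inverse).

  after g': (1 3)(2 6)(4 5 7 8)
  after g': (4 7)(5 8)
  after r: (2 4 3)(5 7)(6 8)

g' g' r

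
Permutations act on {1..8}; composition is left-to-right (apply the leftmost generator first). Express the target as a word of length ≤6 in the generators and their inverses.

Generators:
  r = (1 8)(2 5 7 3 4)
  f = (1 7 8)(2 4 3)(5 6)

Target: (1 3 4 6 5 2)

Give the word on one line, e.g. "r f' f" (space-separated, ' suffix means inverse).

f' f' r' r' f'

  after f': (1 8 7)(2 3 4)(5 6)
  after f': (1 7 8)(2 4 3)
  after r': (1 5 2 3 4 7)
  after r': (1 2 7 8)(4 5)
  after f': (1 3 4 6 5 2)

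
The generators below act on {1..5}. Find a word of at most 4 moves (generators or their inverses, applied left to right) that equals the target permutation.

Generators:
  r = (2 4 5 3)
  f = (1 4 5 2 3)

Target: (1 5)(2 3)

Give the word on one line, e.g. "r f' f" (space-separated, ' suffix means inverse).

  after r: (2 4 5 3)
  after f: (1 4 2 5)
  after r: (1 5)(2 3)

r f r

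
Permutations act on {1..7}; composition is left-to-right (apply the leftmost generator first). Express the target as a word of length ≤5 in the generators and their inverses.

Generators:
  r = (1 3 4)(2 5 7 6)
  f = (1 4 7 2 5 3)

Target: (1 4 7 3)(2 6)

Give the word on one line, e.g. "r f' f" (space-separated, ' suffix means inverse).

r r r f

  after r: (1 3 4)(2 5 7 6)
  after r: (1 4 3)(2 7)(5 6)
  after r: (2 6 7 5)
  after f: (1 4 7 3)(2 6)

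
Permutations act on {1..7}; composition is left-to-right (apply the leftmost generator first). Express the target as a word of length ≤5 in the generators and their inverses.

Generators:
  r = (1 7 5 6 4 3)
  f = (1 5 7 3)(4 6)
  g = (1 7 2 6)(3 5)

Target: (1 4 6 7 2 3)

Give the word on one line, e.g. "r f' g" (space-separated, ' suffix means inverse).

f' r g' f

  after f': (1 3 7 5)(4 6)
  after r: (3 5 7 6)
  after g': (1 6 5)(2 7)
  after f: (1 4 6 7 2 3)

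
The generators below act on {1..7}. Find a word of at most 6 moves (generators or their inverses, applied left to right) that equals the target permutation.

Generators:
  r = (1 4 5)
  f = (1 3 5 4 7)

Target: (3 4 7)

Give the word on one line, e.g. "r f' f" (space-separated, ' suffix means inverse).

r' r' f f

  after r': (1 5 4)
  after r': (1 4 5)
  after f: (1 7)(3 5)
  after f: (3 4 7)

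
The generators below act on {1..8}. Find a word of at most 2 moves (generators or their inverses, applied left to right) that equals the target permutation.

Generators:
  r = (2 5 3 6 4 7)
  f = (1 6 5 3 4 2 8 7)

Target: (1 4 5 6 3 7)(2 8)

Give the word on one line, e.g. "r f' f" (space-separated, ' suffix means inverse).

f r

  after f: (1 6 5 3 4 2 8 7)
  after r: (1 4 5 6 3 7)(2 8)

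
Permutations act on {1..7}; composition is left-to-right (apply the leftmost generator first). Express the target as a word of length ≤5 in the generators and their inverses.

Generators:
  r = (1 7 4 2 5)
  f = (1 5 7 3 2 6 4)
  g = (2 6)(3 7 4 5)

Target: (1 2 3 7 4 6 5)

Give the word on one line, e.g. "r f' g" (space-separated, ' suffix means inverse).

g r f r' f

  after g: (2 6)(3 7 4 5)
  after r: (1 7 2 6 5 3 4)
  after f: (1 3)(2 4 5)(6 7)
  after r': (1 3 5 4 2 7 6)
  after f: (1 2 3 7 4 6 5)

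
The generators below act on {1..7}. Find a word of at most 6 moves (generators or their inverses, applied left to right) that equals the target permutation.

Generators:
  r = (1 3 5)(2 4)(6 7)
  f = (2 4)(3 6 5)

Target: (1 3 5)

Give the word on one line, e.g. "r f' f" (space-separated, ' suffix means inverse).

f r r f

  after f: (2 4)(3 6 5)
  after r: (1 3 7 6)
  after r: (1 5)(2 4)(3 6)
  after f: (1 3 5)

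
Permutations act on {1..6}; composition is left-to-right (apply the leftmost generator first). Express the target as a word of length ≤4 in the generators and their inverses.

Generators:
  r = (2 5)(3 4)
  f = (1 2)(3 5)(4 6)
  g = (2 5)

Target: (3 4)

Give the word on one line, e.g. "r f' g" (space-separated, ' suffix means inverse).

g r'

  after g: (2 5)
  after r': (3 4)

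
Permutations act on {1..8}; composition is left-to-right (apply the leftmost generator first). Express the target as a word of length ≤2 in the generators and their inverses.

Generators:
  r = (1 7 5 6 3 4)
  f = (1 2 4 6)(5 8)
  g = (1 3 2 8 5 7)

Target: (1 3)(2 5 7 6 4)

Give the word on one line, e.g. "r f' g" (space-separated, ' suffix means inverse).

g f'

  after g: (1 3 2 8 5 7)
  after f': (1 3)(2 5 7 6 4)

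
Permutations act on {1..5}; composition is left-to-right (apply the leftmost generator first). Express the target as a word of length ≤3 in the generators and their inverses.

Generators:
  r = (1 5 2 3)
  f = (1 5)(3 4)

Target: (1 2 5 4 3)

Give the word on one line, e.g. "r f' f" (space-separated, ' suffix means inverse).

  after r: (1 5 2 3)
  after r: (1 2)(3 5)
  after f: (1 2 5 4 3)

r r f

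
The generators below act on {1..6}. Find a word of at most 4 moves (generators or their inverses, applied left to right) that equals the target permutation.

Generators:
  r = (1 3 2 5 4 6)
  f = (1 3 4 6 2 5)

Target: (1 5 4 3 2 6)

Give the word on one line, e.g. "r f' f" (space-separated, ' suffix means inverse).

  after f: (1 3 4 6 2 5)
  after r': (3 5 6)
  after f': (1 5 4 3 2 6)

f r' f'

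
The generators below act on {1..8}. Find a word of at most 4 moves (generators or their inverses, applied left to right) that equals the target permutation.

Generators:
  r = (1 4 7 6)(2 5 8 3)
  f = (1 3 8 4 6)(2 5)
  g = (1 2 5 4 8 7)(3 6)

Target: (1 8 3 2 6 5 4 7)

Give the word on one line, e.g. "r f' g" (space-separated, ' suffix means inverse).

  after f: (1 3 8 4 6)(2 5)
  after g': (1 6 7 8 5)(3 4)
  after g': (1 3 5 7 4 6 8 2)
  after r': (1 8 3 2 6 5 4 7)

f g' g' r'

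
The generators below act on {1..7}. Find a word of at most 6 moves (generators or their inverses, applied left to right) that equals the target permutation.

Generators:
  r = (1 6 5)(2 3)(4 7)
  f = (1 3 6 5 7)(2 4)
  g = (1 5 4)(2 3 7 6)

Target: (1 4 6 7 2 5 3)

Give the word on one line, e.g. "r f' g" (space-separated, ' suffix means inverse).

  after g': (1 4 5)(2 6 7 3)
  after f: (1 2 5 3 4 7 6)
  after r': (1 3 7)(2 6 5)
  after g': (1 2 7 4 5 6)
  after f': (1 4 6 7 2 5 3)

g' f r' g' f'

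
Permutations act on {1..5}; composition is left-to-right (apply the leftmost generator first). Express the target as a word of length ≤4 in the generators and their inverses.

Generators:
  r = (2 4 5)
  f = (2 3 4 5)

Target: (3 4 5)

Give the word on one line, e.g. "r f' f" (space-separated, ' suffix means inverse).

  after f: (2 3 4 5)
  after f: (2 4)(3 5)
  after r': (3 4 5)

f f r'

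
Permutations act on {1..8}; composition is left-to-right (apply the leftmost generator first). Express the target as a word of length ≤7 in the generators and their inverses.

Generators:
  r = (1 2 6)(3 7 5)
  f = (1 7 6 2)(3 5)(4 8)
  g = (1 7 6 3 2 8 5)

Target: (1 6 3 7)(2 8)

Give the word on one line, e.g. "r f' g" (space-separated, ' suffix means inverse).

g r' f' r' f

  after g: (1 7 6 3 2 8 5)
  after r': (1 3)(2 8 7)(5 6)
  after f': (1 5 7 6 3 2 4 8)
  after r': (1 7 2 4 8 6 5 3)
  after f: (1 6 3 7)(2 8)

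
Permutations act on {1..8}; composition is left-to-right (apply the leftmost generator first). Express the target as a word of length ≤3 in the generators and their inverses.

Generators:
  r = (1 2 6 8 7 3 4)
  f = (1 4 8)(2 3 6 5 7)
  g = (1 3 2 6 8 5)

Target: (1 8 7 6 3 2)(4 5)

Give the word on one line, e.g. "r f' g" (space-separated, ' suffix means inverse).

g f g

  after g: (1 3 2 6 8 5)
  after f: (1 6)(2 5 4 8 7)
  after g: (1 8 7 6 3 2)(4 5)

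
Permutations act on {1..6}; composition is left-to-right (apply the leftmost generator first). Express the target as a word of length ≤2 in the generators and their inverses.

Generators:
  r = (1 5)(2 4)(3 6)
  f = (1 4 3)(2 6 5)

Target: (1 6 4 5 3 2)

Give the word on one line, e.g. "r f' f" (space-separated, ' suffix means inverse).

r f'

  after r: (1 5)(2 4)(3 6)
  after f': (1 6 4 5 3 2)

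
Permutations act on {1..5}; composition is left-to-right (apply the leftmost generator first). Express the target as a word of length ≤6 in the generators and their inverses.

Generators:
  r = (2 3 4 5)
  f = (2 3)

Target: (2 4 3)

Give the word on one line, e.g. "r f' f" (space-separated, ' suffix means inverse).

f' r' f r

  after f': (2 3)
  after r': (3 5 4)
  after f: (2 3 5 4)
  after r: (2 4 3)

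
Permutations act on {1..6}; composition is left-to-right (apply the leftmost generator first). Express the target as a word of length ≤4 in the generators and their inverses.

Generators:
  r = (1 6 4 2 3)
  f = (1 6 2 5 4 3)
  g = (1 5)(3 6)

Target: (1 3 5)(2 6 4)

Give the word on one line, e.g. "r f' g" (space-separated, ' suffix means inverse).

r g'

  after r: (1 6 4 2 3)
  after g': (1 3 5)(2 6 4)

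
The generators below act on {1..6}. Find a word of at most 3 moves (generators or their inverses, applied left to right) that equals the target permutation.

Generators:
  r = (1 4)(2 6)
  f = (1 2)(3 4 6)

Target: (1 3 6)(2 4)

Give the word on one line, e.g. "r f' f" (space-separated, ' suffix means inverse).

r' f'

  after r': (1 4)(2 6)
  after f': (1 3 6)(2 4)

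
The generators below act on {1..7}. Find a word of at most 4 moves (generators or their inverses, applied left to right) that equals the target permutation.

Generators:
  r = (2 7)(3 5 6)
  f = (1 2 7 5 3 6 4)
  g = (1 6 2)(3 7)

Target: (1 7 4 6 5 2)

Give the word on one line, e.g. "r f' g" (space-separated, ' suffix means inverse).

  after g: (1 6 2)(3 7)
  after r': (1 5 3 2)(6 7)
  after f: (1 3 7 4)(5 6)
  after g: (1 7 4 6 5 2)

g r' f g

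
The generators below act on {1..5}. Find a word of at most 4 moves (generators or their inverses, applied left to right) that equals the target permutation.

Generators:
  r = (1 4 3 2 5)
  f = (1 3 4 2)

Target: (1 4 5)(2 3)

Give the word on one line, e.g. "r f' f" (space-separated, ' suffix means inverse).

r r r f'

  after r: (1 4 3 2 5)
  after r: (1 3 5 4 2)
  after r: (1 2 4 5 3)
  after f': (1 4 5)(2 3)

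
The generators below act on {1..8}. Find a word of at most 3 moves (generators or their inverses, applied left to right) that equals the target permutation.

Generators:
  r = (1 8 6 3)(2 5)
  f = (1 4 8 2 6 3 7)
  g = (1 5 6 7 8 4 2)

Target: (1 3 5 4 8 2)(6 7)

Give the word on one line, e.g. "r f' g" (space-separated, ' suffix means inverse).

  after r': (1 3 6 8)(2 5)
  after g': (1 3 5 4 8 2)(6 7)

r' g'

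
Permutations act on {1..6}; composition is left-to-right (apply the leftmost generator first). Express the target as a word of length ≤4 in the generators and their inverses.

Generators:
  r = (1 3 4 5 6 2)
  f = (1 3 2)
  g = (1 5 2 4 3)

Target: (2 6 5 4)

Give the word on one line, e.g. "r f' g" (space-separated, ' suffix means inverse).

r' f' f'

  after r': (1 2 6 5 4 3)
  after f': (1 3 2 6 5 4)
  after f': (2 6 5 4)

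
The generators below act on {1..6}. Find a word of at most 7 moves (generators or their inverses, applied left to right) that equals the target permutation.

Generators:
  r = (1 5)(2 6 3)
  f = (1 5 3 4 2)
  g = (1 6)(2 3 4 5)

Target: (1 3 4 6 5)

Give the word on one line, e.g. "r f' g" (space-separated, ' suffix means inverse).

  after f: (1 5 3 4 2)
  after g': (1 4 5 2 6)
  after f: (1 2 6 5)(3 4)
  after r: (1 6)(2 3 4)
  after r: (1 3 4 6 5)

f g' f r r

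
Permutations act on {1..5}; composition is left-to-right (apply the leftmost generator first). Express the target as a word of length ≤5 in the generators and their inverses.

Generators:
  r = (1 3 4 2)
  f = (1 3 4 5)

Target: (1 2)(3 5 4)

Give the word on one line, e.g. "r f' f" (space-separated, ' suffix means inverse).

  after f: (1 3 4 5)
  after f: (1 4)(3 5)
  after r: (1 2)(3 5 4)

f f r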